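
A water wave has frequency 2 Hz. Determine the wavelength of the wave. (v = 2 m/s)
λ = v/f = 1 m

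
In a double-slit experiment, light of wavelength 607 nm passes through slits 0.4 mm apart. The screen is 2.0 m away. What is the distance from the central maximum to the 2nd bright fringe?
y = mλL/d = 6.07 mm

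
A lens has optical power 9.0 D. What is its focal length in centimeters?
f = 1/P = 11.11 cm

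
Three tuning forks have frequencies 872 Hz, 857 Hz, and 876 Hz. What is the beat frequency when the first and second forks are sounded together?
15 Hz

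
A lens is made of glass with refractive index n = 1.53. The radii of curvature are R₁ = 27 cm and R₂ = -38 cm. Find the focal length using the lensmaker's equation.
1/f = (n − 1)(1/R₁ − 1/R₂) → f = 29.78 cm (converging lens)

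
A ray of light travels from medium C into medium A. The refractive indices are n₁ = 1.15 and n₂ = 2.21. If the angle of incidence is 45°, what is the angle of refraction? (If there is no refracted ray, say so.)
sin θ₂ = (n₁/n₂)·sin θ₁ = 0.368 → θ₂ = 21.59°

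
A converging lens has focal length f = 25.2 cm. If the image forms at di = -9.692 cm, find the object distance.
1/do = 1/f − 1/di → do = 7 cm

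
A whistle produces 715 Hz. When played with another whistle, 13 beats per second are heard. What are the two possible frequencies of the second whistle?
f₂ = 715 ± 13 Hz → 728 Hz or 702 Hz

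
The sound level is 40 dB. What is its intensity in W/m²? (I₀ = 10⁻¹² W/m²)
I = I₀·10^(β/10) = 1.00 × 10⁻⁸ W/m²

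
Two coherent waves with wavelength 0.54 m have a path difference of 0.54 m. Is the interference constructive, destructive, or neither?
constructive — path difference = 1λ, a whole number of wavelengths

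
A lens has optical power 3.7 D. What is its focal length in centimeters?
f = 1/P = 27.03 cm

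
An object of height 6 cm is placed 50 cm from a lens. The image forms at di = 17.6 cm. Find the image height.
hi = (-di/do) × ho = -2.112 cm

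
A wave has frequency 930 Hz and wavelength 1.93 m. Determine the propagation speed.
v = fλ = 1795 m/s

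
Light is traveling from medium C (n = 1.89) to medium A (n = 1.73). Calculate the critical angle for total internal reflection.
θc = arcsin(n₂/n₁) = 66.25°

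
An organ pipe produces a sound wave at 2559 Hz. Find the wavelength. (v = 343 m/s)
λ = v/f = 0.134 m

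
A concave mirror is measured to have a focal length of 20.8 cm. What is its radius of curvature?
R = 2|f| = 41.6 cm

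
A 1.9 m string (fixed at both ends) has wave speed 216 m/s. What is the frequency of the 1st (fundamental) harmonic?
fₙ = nv/(2L) = 56.84 Hz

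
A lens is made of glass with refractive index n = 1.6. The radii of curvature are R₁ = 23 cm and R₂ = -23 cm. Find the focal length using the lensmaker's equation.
1/f = (n − 1)(1/R₁ − 1/R₂) → f = 19.17 cm (converging lens)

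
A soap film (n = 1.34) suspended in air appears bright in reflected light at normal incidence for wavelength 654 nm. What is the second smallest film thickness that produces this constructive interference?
2nt = (m − ½)λ with m = 2 → t = (m − ½)λ/(2n) = 366 nm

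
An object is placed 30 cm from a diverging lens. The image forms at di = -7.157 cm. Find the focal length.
1/f = 1/do + 1/di → f = -9.399 cm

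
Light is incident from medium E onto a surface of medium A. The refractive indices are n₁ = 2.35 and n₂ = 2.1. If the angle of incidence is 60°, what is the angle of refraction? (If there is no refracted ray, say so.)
sin θ₂ = (n₁/n₂)·sin θ₁ = 0.9691 → θ₂ = 75.73°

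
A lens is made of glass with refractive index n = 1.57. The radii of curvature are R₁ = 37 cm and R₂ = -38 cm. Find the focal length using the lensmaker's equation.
1/f = (n − 1)(1/R₁ − 1/R₂) → f = 32.89 cm (converging lens)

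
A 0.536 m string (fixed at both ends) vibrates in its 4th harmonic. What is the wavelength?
λₙ = 2L/n = 0.268 m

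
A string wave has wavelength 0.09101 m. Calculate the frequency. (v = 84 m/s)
f = v/λ = 923 Hz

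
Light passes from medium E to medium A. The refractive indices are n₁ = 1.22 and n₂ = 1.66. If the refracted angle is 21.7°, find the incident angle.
sin θ₁ = (n₂/n₁)·sin θ₂ → θ₁ = 30.21°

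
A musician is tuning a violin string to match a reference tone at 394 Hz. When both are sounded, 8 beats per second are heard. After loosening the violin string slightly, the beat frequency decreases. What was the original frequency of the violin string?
402 Hz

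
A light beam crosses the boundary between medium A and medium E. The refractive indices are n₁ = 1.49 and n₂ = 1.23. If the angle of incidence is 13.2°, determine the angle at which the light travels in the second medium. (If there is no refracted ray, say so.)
sin θ₂ = (n₁/n₂)·sin θ₁ = 0.2766 → θ₂ = 16.06°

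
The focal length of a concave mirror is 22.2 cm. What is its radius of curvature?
R = 2|f| = 44.4 cm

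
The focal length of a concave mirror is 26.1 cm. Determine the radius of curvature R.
R = 2|f| = 52.2 cm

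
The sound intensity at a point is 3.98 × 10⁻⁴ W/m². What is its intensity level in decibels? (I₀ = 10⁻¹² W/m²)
β = 10·log₁₀(I/I₀) = 86 dB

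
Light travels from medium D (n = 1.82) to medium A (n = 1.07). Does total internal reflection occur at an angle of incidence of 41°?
θc = arcsin(n₂/n₁) = 36.01°; 41° > θc, so yes — total internal reflection.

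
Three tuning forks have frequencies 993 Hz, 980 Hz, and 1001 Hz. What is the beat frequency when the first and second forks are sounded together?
13 Hz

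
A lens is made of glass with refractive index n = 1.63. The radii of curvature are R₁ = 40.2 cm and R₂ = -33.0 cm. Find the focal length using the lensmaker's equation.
1/f = (n − 1)(1/R₁ − 1/R₂) → f = 28.77 cm (converging lens)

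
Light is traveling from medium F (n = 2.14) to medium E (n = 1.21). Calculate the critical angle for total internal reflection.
θc = arcsin(n₂/n₁) = 34.43°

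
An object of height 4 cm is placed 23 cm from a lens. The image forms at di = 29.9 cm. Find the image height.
hi = (-di/do) × ho = -5.2 cm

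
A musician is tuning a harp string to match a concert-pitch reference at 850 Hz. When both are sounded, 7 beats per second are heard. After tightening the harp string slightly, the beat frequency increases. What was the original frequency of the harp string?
857 Hz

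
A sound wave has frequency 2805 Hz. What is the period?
T = 1/f = 3.565 × 10⁻⁴ s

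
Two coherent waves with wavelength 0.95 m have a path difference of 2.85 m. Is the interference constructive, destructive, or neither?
constructive — path difference = 3λ, a whole number of wavelengths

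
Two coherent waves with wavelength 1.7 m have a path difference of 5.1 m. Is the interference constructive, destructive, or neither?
constructive — path difference = 3λ, a whole number of wavelengths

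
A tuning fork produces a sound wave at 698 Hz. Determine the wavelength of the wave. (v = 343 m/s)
λ = v/f = 0.4914 m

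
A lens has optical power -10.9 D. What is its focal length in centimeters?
f = 1/P = -9.174 cm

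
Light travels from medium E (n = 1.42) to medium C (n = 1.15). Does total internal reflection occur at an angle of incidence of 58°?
θc = arcsin(n₂/n₁) = 54.08°; 58° > θc, so yes — total internal reflection.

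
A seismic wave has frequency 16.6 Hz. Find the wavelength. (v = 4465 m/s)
λ = v/f = 269 m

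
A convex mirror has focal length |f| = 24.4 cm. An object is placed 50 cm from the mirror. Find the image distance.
f = −24.4 cm (convex); 1/di = 1/f − 1/do → di = -16.4 cm (virtual image, behind mirror)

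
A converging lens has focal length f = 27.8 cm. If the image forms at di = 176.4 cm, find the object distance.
1/do = 1/f − 1/di → do = 33 cm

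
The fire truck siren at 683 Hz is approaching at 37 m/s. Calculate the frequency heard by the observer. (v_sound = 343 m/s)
f_obs = f·v/(v − v_s) = 765.6 Hz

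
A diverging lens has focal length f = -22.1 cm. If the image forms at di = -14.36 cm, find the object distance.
1/do = 1/f − 1/di → do = 41 cm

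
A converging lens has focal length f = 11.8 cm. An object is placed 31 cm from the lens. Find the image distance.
1/di = 1/f − 1/do → di = 19.05 cm (real image)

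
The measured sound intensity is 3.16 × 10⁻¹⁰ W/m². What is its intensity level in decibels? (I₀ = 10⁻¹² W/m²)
β = 10·log₁₀(I/I₀) = 25 dB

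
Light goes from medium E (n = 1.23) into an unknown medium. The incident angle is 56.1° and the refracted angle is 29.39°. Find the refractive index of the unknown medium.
n₂ = n₁·sin θ₁ / sin θ₂ = 2.08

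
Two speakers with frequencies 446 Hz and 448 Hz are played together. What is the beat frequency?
2 Hz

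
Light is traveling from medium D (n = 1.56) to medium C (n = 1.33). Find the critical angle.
θc = arcsin(n₂/n₁) = 58.49°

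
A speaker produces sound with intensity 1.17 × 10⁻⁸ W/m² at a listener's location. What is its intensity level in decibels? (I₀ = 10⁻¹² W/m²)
β = 10·log₁₀(I/I₀) = 40.68 dB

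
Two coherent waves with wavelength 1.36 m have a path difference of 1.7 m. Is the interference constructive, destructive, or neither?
neither (partial) — path difference = 1.25λ, neither a whole number of wavelengths nor an odd multiple of λ/2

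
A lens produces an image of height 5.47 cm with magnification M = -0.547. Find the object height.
ho = |hi|/|M| = 10 cm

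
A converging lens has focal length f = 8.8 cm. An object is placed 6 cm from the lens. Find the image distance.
1/di = 1/f − 1/do → di = -18.86 cm (virtual image)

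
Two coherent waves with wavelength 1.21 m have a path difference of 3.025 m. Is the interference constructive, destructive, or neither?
destructive — path difference = 2.5λ, an odd multiple of λ/2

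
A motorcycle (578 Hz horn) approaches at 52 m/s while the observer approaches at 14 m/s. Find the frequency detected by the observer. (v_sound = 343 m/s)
f_obs = f·(v + v_o)/(v − v_s) = 709.1 Hz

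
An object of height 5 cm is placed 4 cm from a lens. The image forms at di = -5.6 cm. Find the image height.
hi = (-di/do) × ho = 7 cm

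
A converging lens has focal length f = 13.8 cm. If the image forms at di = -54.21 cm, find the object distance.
1/do = 1/f − 1/di → do = 11 cm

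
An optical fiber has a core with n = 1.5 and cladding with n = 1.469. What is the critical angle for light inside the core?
θc = arcsin(n_cladding/n_core) = 78.33°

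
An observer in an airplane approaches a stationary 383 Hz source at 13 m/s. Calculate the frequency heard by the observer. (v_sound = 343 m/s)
f_obs = f·(v + v_o)/v = 397.5 Hz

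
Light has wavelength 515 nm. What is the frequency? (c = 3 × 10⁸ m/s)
f = c/λ = 5.825 × 10¹⁴ Hz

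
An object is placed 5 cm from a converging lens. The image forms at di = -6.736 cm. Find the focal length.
1/f = 1/do + 1/di → f = 19.4 cm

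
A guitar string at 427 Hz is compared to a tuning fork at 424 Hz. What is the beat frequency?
3 Hz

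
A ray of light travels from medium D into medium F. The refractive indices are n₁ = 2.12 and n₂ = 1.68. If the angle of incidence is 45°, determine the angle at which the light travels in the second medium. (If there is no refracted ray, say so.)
sin θ₂ = (n₁/n₂)·sin θ₁ = 0.8923 → θ₂ = 63.16°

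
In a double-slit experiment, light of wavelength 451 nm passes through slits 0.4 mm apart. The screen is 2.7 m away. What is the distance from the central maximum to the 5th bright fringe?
y = mλL/d = 15.22 mm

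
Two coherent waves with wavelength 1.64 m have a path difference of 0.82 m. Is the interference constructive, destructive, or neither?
destructive — path difference = 0.5λ, an odd multiple of λ/2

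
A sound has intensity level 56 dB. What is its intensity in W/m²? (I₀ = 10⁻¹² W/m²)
I = I₀·10^(β/10) = 3.98 × 10⁻⁷ W/m²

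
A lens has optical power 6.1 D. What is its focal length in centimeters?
f = 1/P = 16.39 cm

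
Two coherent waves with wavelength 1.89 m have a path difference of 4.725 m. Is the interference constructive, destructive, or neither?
destructive — path difference = 2.5λ, an odd multiple of λ/2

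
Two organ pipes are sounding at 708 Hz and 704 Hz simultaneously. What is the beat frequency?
4 Hz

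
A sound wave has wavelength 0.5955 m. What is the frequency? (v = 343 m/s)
f = v/λ = 576 Hz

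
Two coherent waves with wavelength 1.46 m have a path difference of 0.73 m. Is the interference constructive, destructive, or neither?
destructive — path difference = 0.5λ, an odd multiple of λ/2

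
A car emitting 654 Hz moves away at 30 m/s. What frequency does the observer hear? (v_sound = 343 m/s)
f_obs = f·v/(v + v_s) = 601.4 Hz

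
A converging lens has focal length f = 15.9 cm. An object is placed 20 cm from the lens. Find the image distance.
1/di = 1/f − 1/do → di = 77.56 cm (real image)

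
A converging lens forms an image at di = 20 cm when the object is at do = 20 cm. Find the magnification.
M = −di/do = -1 (inverted image)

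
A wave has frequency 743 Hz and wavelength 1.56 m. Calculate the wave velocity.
v = fλ = 1159 m/s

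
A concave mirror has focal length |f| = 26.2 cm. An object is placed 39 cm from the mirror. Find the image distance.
f = +26.2 cm (concave); 1/di = 1/f − 1/do → di = 79.83 cm (real image, in front of mirror)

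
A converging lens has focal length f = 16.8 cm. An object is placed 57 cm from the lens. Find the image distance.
1/di = 1/f − 1/do → di = 23.82 cm (real image)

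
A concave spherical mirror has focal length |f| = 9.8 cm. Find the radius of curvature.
R = 2|f| = 19.6 cm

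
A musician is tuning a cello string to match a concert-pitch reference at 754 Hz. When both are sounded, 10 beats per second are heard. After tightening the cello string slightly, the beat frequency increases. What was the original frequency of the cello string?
764 Hz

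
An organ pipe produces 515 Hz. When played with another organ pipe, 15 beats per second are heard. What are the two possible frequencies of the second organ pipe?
f₂ = 515 ± 15 Hz → 530 Hz or 500 Hz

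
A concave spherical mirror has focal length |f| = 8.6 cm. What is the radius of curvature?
R = 2|f| = 17.2 cm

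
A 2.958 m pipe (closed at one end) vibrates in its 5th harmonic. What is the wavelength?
λₙ = 4L/n = 2.366 m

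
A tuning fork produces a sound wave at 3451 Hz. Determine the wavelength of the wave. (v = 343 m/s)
λ = v/f = 0.09939 m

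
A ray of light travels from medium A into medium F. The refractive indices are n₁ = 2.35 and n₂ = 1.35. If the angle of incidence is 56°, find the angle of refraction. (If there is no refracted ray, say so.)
sin θ₂ = (n₁/n₂)·sin θ₁ = 1.443 > 1, so there is no refracted ray — the light undergoes total internal reflection.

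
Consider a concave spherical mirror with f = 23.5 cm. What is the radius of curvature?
R = 2|f| = 47 cm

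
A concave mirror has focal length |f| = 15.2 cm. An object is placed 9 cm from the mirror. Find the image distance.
f = +15.2 cm (concave); 1/di = 1/f − 1/do → di = -22.06 cm (virtual image, behind mirror)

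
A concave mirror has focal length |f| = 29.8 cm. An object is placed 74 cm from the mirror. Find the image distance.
f = +29.8 cm (concave); 1/di = 1/f − 1/do → di = 49.89 cm (real image, in front of mirror)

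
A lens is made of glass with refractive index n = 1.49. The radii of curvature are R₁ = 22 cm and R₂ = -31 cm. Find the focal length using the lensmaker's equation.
1/f = (n − 1)(1/R₁ − 1/R₂) → f = 26.26 cm (converging lens)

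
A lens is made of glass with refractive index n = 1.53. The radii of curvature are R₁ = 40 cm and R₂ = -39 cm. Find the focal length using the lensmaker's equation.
1/f = (n − 1)(1/R₁ − 1/R₂) → f = 37.26 cm (converging lens)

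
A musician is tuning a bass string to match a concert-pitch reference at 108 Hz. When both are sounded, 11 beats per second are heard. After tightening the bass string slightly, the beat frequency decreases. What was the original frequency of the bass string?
97 Hz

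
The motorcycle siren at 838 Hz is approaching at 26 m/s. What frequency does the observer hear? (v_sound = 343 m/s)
f_obs = f·v/(v − v_s) = 906.7 Hz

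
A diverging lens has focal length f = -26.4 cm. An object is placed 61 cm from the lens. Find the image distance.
1/di = 1/f − 1/do → di = -18.43 cm (virtual image)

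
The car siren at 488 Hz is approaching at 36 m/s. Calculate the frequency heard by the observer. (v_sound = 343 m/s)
f_obs = f·v/(v − v_s) = 545.2 Hz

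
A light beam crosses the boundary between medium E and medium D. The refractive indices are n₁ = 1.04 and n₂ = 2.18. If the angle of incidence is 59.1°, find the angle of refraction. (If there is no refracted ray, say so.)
sin θ₂ = (n₁/n₂)·sin θ₁ = 0.4094 → θ₂ = 24.16°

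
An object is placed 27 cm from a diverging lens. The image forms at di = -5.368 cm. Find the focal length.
1/f = 1/do + 1/di → f = -6.7 cm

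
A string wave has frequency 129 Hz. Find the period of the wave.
T = 1/f = 0.007752 s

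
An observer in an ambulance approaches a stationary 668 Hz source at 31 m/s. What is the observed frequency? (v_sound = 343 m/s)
f_obs = f·(v + v_o)/v = 728.4 Hz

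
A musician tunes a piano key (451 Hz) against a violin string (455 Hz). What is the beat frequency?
4 Hz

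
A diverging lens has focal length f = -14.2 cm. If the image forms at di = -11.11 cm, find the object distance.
1/do = 1/f − 1/di → do = 51.06 cm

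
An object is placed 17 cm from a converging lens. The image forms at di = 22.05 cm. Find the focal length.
1/f = 1/do + 1/di → f = 9.599 cm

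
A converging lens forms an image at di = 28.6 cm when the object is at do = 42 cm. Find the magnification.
M = −di/do = -0.681 (inverted image)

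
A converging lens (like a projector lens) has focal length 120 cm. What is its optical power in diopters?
P = 1/f = 0.8333 D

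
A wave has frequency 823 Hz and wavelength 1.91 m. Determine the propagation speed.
v = fλ = 1572 m/s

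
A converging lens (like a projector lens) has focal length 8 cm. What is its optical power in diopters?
P = 1/f = 12.5 D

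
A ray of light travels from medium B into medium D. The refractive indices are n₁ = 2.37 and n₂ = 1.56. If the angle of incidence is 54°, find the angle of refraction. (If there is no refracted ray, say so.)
sin θ₂ = (n₁/n₂)·sin θ₁ = 1.229 > 1, so there is no refracted ray — the light undergoes total internal reflection.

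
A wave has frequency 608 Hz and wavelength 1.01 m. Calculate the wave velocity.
v = fλ = 614.1 m/s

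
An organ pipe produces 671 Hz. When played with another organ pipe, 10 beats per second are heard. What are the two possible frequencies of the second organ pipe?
f₂ = 671 ± 10 Hz → 681 Hz or 661 Hz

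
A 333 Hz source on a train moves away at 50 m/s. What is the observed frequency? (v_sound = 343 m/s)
f_obs = f·v/(v + v_s) = 290.6 Hz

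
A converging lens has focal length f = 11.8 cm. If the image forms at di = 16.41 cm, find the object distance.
1/do = 1/f − 1/di → do = 42 cm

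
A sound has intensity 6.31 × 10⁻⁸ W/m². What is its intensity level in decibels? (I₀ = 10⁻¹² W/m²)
β = 10·log₁₀(I/I₀) = 48 dB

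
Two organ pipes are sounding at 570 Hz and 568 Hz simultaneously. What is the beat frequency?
2 Hz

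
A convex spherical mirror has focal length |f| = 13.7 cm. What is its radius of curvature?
R = 2|f| = 27.4 cm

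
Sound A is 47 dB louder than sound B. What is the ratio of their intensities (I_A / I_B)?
I_A/I_B = 10^(Δβ/10) = 50120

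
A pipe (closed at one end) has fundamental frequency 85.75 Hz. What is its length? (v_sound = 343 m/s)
L = v/(4f₁) = 1 m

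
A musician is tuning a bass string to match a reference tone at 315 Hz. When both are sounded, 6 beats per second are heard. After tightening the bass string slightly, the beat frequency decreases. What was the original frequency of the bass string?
309 Hz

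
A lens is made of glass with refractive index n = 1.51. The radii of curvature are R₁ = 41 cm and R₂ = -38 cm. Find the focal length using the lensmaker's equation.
1/f = (n − 1)(1/R₁ − 1/R₂) → f = 38.67 cm (converging lens)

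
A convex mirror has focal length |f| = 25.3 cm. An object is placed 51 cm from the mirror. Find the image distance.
f = −25.3 cm (convex); 1/di = 1/f − 1/do → di = -16.91 cm (virtual image, behind mirror)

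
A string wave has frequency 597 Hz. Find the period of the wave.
T = 1/f = 0.001675 s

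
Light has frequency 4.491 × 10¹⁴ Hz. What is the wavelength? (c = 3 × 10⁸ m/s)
λ = c/f = 668 nm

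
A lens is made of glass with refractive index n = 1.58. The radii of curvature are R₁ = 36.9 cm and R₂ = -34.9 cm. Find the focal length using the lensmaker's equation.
1/f = (n − 1)(1/R₁ − 1/R₂) → f = 30.92 cm (converging lens)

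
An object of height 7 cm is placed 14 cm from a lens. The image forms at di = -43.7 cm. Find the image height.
hi = (-di/do) × ho = 21.85 cm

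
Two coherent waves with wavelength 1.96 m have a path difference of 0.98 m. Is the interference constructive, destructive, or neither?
destructive — path difference = 0.5λ, an odd multiple of λ/2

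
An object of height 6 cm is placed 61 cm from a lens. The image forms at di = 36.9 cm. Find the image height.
hi = (-di/do) × ho = -3.63 cm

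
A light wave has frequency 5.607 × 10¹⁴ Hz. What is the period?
T = 1/f = 1.783 × 10⁻¹⁵ s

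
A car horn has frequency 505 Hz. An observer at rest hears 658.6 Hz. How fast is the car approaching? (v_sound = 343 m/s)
v_s = v·(1 − f/f_obs) = 80 m/s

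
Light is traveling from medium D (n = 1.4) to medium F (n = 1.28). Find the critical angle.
θc = arcsin(n₂/n₁) = 66.1°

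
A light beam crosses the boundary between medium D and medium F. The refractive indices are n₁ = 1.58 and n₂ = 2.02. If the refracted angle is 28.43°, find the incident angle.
sin θ₁ = (n₂/n₁)·sin θ₂ → θ₁ = 37.49°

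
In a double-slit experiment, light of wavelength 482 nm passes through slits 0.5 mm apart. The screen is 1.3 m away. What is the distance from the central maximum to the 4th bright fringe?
y = mλL/d = 5.013 mm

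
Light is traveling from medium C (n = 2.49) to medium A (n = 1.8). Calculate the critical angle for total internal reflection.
θc = arcsin(n₂/n₁) = 46.29°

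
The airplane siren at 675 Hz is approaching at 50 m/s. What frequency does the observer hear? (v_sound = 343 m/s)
f_obs = f·v/(v − v_s) = 790.2 Hz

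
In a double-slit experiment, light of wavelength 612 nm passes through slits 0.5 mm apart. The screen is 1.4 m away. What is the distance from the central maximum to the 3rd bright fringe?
y = mλL/d = 5.141 mm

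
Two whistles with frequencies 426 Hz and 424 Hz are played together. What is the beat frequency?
2 Hz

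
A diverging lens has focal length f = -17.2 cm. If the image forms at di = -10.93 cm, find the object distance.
1/do = 1/f − 1/di → do = 29.98 cm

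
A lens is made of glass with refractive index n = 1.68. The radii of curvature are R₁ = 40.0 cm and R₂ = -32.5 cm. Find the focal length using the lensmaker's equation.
1/f = (n − 1)(1/R₁ − 1/R₂) → f = 26.37 cm (converging lens)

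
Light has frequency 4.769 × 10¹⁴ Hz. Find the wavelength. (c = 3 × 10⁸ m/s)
λ = c/f = 629.1 nm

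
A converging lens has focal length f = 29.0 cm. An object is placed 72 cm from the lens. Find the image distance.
1/di = 1/f − 1/do → di = 48.56 cm (real image)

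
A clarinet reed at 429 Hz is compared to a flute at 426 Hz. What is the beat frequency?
3 Hz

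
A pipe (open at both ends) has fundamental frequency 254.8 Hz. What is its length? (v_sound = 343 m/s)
L = v/(2f₁) = 0.6731 m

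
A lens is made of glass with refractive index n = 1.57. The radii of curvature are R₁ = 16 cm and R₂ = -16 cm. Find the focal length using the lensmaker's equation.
1/f = (n − 1)(1/R₁ − 1/R₂) → f = 14.04 cm (converging lens)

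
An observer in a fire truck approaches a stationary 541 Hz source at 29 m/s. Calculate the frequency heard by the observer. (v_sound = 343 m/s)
f_obs = f·(v + v_o)/v = 586.7 Hz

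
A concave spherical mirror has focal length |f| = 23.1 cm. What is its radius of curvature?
R = 2|f| = 46.2 cm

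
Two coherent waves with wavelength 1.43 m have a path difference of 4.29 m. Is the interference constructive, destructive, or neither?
constructive — path difference = 3λ, a whole number of wavelengths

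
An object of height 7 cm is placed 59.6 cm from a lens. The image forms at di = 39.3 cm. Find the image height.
hi = (-di/do) × ho = -4.616 cm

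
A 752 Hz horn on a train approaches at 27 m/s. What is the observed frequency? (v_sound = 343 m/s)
f_obs = f·v/(v − v_s) = 816.3 Hz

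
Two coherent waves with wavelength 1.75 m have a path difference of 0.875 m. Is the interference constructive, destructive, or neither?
destructive — path difference = 0.5λ, an odd multiple of λ/2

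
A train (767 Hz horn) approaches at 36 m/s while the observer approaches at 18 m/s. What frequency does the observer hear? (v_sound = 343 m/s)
f_obs = f·(v + v_o)/(v − v_s) = 901.9 Hz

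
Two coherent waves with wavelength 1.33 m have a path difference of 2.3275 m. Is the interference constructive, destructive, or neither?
neither (partial) — path difference = 1.75λ, neither a whole number of wavelengths nor an odd multiple of λ/2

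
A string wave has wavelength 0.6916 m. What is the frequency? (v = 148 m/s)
f = v/λ = 214 Hz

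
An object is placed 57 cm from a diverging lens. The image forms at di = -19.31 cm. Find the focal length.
1/f = 1/do + 1/di → f = -29.2 cm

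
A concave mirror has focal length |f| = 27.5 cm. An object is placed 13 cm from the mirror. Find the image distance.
f = +27.5 cm (concave); 1/di = 1/f − 1/do → di = -24.66 cm (virtual image, behind mirror)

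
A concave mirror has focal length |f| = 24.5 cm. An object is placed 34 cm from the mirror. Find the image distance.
f = +24.5 cm (concave); 1/di = 1/f − 1/do → di = 87.68 cm (real image, in front of mirror)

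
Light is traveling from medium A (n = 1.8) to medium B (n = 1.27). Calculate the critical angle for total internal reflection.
θc = arcsin(n₂/n₁) = 44.87°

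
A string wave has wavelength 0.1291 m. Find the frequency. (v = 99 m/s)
f = v/λ = 766.8 Hz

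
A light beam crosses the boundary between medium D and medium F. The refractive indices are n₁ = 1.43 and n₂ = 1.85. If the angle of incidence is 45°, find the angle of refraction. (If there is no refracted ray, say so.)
sin θ₂ = (n₁/n₂)·sin θ₁ = 0.5466 → θ₂ = 33.13°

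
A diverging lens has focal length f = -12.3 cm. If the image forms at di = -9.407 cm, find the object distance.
1/do = 1/f − 1/di → do = 40 cm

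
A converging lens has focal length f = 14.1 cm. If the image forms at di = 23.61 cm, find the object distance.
1/do = 1/f − 1/di → do = 35.01 cm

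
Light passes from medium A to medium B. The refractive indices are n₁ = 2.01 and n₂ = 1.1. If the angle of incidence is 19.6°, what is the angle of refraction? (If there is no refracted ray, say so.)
sin θ₂ = (n₁/n₂)·sin θ₁ = 0.613 → θ₂ = 37.8°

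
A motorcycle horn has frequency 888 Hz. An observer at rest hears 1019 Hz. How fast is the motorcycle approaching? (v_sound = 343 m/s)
v_s = v·(1 − f/f_obs) = 44.1 m/s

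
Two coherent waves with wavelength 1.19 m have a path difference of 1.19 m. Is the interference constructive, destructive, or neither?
constructive — path difference = 1λ, a whole number of wavelengths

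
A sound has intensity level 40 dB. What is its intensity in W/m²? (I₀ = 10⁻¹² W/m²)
I = I₀·10^(β/10) = 1.00 × 10⁻⁸ W/m²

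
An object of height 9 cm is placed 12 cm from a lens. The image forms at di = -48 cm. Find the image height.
hi = (-di/do) × ho = 36 cm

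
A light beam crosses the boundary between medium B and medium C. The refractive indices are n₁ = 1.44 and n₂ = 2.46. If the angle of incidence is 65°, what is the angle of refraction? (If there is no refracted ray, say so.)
sin θ₂ = (n₁/n₂)·sin θ₁ = 0.5305 → θ₂ = 32.04°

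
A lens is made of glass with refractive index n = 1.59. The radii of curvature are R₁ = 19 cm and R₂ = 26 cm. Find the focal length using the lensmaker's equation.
1/f = (n − 1)(1/R₁ − 1/R₂) → f = 119.6 cm (converging lens)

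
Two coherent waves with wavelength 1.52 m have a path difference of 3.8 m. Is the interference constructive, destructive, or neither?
destructive — path difference = 2.5λ, an odd multiple of λ/2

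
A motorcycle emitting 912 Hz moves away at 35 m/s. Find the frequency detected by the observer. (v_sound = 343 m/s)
f_obs = f·v/(v + v_s) = 827.6 Hz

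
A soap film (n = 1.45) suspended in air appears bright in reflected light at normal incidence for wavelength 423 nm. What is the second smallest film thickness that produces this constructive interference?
2nt = (m − ½)λ with m = 2 → t = (m − ½)λ/(2n) = 218.8 nm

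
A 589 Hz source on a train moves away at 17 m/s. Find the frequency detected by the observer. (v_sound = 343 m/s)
f_obs = f·v/(v + v_s) = 561.2 Hz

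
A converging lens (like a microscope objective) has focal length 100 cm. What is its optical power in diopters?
P = 1/f = 1 D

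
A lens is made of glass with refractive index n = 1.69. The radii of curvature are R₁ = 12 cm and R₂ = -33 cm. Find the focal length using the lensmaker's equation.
1/f = (n − 1)(1/R₁ − 1/R₂) → f = 12.75 cm (converging lens)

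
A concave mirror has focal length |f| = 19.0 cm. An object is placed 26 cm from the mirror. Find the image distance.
f = +19.0 cm (concave); 1/di = 1/f − 1/do → di = 70.57 cm (real image, in front of mirror)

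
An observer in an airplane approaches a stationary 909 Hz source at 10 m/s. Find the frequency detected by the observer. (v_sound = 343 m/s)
f_obs = f·(v + v_o)/v = 935.5 Hz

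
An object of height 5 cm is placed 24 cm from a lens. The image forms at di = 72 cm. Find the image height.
hi = (-di/do) × ho = -15 cm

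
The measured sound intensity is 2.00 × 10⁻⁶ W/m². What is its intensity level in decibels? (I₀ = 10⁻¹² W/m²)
β = 10·log₁₀(I/I₀) = 63.01 dB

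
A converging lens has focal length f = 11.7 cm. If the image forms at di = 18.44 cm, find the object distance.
1/do = 1/f − 1/di → do = 32.01 cm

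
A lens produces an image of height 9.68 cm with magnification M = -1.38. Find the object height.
ho = |hi|/|M| = 7.014 cm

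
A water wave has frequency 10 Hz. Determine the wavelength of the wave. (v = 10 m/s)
λ = v/f = 1 m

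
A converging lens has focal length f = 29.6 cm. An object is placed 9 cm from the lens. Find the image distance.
1/di = 1/f − 1/do → di = -12.93 cm (virtual image)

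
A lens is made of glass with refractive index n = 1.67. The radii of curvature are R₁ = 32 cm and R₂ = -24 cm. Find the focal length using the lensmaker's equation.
1/f = (n − 1)(1/R₁ − 1/R₂) → f = 20.47 cm (converging lens)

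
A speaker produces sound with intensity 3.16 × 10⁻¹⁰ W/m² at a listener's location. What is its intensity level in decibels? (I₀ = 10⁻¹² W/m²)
β = 10·log₁₀(I/I₀) = 25 dB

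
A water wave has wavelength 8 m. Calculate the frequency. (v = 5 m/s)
f = v/λ = 0.625 Hz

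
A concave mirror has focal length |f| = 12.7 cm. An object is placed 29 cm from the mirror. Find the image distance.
f = +12.7 cm (concave); 1/di = 1/f − 1/do → di = 22.6 cm (real image, in front of mirror)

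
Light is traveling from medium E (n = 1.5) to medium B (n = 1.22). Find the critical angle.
θc = arcsin(n₂/n₁) = 54.42°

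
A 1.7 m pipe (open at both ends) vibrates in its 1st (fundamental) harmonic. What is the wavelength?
λₙ = 2L/n = 3.4 m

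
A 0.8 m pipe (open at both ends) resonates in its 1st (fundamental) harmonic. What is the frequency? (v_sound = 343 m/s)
fₙ = nv/(2L) = 214.4 Hz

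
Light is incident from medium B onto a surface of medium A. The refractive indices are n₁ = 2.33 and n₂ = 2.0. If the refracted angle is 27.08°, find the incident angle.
sin θ₁ = (n₂/n₁)·sin θ₂ → θ₁ = 23°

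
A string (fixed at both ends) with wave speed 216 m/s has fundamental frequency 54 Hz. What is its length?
L = v/(2f₁) = 2 m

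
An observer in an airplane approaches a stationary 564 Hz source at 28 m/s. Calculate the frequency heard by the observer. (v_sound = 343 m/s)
f_obs = f·(v + v_o)/v = 610 Hz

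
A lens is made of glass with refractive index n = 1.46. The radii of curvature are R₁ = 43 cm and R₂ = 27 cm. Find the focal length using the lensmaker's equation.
1/f = (n − 1)(1/R₁ − 1/R₂) → f = -157.7 cm (diverging lens)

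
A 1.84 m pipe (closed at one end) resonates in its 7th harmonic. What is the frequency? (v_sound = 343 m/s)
fₙ = nv/(4L) = 326.2 Hz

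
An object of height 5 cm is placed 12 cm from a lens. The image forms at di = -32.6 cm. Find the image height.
hi = (-di/do) × ho = 13.58 cm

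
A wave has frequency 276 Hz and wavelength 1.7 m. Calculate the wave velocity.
v = fλ = 469.2 m/s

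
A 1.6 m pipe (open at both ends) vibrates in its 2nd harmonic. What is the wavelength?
λₙ = 2L/n = 1.6 m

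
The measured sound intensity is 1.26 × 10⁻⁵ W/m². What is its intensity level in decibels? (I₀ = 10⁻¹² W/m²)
β = 10·log₁₀(I/I₀) = 71 dB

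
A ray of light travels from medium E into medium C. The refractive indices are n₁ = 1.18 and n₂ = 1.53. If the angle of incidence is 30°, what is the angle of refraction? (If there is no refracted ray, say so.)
sin θ₂ = (n₁/n₂)·sin θ₁ = 0.3856 → θ₂ = 22.68°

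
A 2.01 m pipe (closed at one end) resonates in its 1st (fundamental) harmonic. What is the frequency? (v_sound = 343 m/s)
fₙ = nv/(4L) = 42.66 Hz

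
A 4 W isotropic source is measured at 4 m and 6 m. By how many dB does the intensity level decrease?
Δβ = 20·log₁₀(r₂/r₁) = 3.522 dB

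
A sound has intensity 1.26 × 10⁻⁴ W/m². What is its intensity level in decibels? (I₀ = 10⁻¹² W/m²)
β = 10·log₁₀(I/I₀) = 81 dB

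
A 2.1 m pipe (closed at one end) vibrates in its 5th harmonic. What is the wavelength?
λₙ = 4L/n = 1.68 m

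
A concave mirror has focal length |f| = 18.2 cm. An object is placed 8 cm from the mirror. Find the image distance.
f = +18.2 cm (concave); 1/di = 1/f − 1/do → di = -14.27 cm (virtual image, behind mirror)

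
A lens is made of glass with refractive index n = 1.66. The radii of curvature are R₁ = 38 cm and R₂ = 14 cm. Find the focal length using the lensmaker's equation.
1/f = (n − 1)(1/R₁ − 1/R₂) → f = -33.59 cm (diverging lens)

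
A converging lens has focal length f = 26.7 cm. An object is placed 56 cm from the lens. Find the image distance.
1/di = 1/f − 1/do → di = 51.03 cm (real image)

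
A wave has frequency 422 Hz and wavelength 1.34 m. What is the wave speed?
v = fλ = 565.5 m/s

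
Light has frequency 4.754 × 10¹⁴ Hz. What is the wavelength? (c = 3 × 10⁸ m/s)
λ = c/f = 631 nm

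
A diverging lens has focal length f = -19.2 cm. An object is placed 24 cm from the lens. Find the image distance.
1/di = 1/f − 1/do → di = -10.67 cm (virtual image)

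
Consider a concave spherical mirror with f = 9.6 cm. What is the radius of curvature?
R = 2|f| = 19.2 cm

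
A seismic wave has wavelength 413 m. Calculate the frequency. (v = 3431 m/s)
f = v/λ = 8.308 Hz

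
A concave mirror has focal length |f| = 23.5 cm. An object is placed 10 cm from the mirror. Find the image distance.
f = +23.5 cm (concave); 1/di = 1/f − 1/do → di = -17.41 cm (virtual image, behind mirror)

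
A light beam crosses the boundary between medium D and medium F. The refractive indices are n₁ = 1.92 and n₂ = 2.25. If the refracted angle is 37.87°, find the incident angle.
sin θ₁ = (n₂/n₁)·sin θ₂ → θ₁ = 46°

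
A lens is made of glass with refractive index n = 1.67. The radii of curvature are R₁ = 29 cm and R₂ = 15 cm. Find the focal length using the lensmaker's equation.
1/f = (n − 1)(1/R₁ − 1/R₂) → f = -46.38 cm (diverging lens)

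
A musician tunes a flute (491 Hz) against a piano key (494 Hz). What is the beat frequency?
3 Hz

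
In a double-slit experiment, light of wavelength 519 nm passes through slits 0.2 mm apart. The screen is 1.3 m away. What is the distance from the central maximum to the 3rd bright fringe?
y = mλL/d = 10.12 mm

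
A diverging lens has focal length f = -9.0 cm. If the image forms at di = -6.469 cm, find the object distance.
1/do = 1/f − 1/di → do = 23 cm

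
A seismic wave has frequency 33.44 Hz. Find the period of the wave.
T = 1/f = 0.0299 s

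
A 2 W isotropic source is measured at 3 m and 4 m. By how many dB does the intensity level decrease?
Δβ = 20·log₁₀(r₂/r₁) = 2.499 dB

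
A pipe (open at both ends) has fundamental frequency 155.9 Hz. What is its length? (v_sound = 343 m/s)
L = v/(2f₁) = 1.1 m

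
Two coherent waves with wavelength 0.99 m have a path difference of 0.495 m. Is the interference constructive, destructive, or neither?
destructive — path difference = 0.5λ, an odd multiple of λ/2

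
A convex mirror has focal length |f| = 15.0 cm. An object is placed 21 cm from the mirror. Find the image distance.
f = −15.0 cm (convex); 1/di = 1/f − 1/do → di = -8.75 cm (virtual image, behind mirror)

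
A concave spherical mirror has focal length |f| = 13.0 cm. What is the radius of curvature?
R = 2|f| = 26 cm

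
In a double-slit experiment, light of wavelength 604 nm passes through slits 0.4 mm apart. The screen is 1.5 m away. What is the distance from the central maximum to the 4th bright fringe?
y = mλL/d = 9.06 mm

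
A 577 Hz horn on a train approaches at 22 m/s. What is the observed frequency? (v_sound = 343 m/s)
f_obs = f·v/(v − v_s) = 616.5 Hz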